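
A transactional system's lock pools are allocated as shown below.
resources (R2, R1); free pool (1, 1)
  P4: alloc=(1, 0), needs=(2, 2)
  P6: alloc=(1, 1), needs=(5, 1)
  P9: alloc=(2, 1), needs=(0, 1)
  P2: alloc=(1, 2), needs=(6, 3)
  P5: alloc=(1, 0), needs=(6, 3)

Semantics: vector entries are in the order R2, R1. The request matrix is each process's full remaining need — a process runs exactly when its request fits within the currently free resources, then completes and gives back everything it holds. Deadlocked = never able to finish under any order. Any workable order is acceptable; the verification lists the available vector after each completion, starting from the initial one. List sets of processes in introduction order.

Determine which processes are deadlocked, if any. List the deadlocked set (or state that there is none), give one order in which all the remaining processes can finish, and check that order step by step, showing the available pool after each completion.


The deadlocked set is P6, P2 and P5.
Key observation: no order helps: past P9, P4, the free pool tops out at (4, 2), below what each blocked process needs in R2.
A valid finishing order for the others: P9, P4. Walking it through:
  pool = (1, 1)
  P9 needs (0, 1) <= (1, 1) -> finishes; pool += (2, 1) = (3, 2)
  P4 needs (2, 2) <= (3, 2) -> finishes; pool += (1, 0) = (4, 2)
None of the blocked processes ever fits:
  blocked: P6 wants (5, 1), pool (4, 2) — not enough R2
  blocked: P2 wants (6, 3), pool (4, 2) — not enough R2 and R1
  blocked: P5 wants (6, 3), pool (4, 2) — not enough R2 and R1


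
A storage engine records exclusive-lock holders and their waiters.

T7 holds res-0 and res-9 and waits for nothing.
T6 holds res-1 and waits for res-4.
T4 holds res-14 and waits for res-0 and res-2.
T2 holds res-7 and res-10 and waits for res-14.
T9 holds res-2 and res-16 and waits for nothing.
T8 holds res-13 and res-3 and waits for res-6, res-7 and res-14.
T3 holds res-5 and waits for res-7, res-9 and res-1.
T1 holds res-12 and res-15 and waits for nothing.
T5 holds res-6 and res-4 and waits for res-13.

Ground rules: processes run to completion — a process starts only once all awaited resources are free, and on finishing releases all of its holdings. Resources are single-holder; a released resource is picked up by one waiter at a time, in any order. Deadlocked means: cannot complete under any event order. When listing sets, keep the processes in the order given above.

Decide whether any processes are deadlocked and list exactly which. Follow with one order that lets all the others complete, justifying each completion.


The deadlocked set is T6, T8, T3 and T5.
Key observation: the knot is the closed ring of waits T5 -> T8 -> T5; T6 and T3 wait into the deadlock from upstream.
A valid finishing order for the others: T1, T7, T9, T4, T2.
Verifying each step:
  run T1 (it waits on nothing); releases res-12 and res-15
  run T7 (it waits on nothing); releases res-0 and res-9
  run T9 (it waits on nothing); releases res-2 and res-16
  T4 waits on res-0 and res-2 — all released -> runs and releases res-14
  T2 waits on res-14 — all released -> runs and releases res-7 and res-10


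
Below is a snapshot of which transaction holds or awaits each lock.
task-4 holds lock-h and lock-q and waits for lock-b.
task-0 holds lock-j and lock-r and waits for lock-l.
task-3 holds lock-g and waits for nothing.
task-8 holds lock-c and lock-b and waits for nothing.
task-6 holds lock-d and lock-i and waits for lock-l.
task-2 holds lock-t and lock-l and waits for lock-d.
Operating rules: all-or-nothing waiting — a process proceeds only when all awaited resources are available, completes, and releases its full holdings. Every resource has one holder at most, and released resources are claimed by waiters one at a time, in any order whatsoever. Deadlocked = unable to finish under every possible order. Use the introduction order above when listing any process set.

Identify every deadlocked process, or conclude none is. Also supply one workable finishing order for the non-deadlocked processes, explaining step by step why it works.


Deadlocked: task-0, task-6 and task-2.
Key observation: nobody on the ring task-2 -> task-6 -> task-2 can start until another member finishes, which never happens; task-0 waits into the deadlock from upstream.
The rest can finish in the order task-8, task-4, task-3.
Walking it through:
  task-8: no waits; runs immediately, freeing lock-c and lock-b
  task-4 waits on lock-b — all released -> runs and releases lock-h and lock-q
  task-3: no waits; runs immediately, freeing lock-g


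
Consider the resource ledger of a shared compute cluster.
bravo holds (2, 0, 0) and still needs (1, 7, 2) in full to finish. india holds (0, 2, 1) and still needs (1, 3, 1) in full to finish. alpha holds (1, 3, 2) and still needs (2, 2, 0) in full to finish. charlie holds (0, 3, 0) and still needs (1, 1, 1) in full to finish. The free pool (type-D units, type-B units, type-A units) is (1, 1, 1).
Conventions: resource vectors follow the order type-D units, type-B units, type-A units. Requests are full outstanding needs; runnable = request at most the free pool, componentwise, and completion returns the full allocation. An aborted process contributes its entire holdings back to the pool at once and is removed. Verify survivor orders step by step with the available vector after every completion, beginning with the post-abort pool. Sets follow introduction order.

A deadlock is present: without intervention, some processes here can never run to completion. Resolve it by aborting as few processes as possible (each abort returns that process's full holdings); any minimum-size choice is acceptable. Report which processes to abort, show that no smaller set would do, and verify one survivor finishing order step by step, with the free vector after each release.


The answer: abort bravo.
Key observation: alpha was stuck for good until bravo gave back (2, 0, 0); in the order shown it finishes at step 2.
Why nothing smaller works: aborting no one leaves the state deadlocked as given.
One survivor order: charlie, alpha, india. Walking it through (post-abort pool first):
  pool = (3, 1, 1)
  charlie needs (1, 1, 1) <= (3, 1, 1) -> finishes; pool += (0, 3, 0) = (3, 4, 1)
  alpha needs (2, 2, 0) <= (3, 4, 1) -> finishes; pool += (1, 3, 2) = (4, 7, 3)
  india needs (1, 3, 1) <= (4, 7, 3) -> finishes; pool += (0, 2, 1) = (4, 9, 4)


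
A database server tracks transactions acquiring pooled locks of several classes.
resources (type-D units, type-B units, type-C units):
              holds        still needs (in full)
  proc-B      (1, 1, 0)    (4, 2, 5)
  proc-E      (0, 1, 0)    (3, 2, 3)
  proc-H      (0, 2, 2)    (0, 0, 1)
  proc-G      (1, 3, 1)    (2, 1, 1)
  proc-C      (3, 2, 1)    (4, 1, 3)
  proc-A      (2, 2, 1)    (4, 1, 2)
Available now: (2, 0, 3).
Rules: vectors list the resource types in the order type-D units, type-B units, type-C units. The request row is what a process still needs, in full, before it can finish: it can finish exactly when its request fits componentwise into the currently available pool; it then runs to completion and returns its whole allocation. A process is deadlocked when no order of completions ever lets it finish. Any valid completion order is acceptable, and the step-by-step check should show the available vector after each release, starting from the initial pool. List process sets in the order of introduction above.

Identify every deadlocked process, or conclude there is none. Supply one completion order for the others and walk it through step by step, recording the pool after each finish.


Deadlocked: proc-B, proc-C and proc-A.
Key observation: after proc-H, proc-G, proc-E complete, (3, 6, 6) is the best the pool ever gets, yet each leftover process wants more type-D units.
A valid finishing order for the others: proc-H, proc-G, proc-E. Check, step by step:
  pool = (2, 0, 3)
  proc-H: need (0, 0, 1) fits (2, 0, 3); releases (0, 2, 2), pool now (2, 2, 5)
  proc-G: need (2, 1, 1) fits (2, 2, 5); releases (1, 3, 1), pool now (3, 5, 6)
  proc-E: need (3, 2, 3) fits (3, 5, 6); releases (0, 1, 0), pool now (3, 6, 6)
The blocked processes can never fit:
  proc-B cannot run: need (4, 2, 5) vs free (3, 6, 6) (insufficient type-D units)
  proc-C cannot run: need (4, 1, 3) vs free (3, 6, 6) (insufficient type-D units)
  proc-A cannot run: need (4, 1, 2) vs free (3, 6, 6) (insufficient type-D units)


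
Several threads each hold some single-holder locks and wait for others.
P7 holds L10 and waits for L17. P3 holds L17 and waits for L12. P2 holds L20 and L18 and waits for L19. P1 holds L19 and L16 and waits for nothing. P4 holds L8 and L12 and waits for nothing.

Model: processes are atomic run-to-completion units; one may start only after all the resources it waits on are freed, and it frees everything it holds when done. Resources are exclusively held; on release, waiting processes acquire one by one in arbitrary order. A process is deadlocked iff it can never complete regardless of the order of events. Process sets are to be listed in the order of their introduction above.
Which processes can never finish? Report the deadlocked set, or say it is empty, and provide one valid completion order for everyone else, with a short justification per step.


The deadlocked set is empty.
Key observation: the wait relation is loop-free; peeling off processes with no waits unwinds the whole state.
The rest can finish in the order P4, P3, P1, P2, P7.
Step-by-step check:
  P4: no waits; runs immediately, freeing L8 and L12
  P3 waits on L12 — all released -> runs and releases L17
  P1: no waits; runs immediately, freeing L19 and L16
  P2 waits on L19 — all released -> runs and releases L20 and L18
  P7 waits on L17 — all released -> runs and releases L10


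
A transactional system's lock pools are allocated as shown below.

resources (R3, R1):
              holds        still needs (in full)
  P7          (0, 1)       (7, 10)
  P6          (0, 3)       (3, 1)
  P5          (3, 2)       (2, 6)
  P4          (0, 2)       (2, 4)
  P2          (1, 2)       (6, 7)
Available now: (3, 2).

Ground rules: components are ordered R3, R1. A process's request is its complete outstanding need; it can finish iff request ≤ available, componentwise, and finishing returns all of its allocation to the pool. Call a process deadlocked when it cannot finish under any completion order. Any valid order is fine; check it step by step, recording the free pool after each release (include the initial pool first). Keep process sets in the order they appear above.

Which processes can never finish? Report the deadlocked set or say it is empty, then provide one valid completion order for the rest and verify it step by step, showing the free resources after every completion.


No process is deadlocked.
Key observation: the pool covers P6 at once, and every later process fits after earlier releases.
A valid finishing order for the others: P6, P4, P5, P2, P7. Walking it through:
  pool = (3, 2)
  P6 needs (3, 1) <= (3, 2) -> finishes; pool += (0, 3) = (3, 5)
  P4 needs (2, 4) <= (3, 5) -> finishes; pool += (0, 2) = (3, 7)
  P5 needs (2, 6) <= (3, 7) -> finishes; pool += (3, 2) = (6, 9)
  P2 needs (6, 7) <= (6, 9) -> finishes; pool += (1, 2) = (7, 11)
  P7 needs (7, 10) <= (7, 11) -> finishes; pool += (0, 1) = (7, 12)


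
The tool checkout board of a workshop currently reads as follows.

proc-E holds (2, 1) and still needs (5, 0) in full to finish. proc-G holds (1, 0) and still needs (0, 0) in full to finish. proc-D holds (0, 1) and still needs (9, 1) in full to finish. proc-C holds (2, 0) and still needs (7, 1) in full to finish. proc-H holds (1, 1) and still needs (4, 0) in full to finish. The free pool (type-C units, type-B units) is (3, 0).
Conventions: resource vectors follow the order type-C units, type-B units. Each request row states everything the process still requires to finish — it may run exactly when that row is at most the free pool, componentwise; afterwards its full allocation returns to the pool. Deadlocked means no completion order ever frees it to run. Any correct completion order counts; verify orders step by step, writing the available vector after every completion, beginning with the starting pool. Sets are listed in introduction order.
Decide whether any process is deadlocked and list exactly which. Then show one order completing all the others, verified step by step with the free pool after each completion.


No process is deadlocked.
Key observation: starting with proc-G, each completion frees enough for the next — no one is permanently blocked.
The rest can finish in the order proc-G, proc-H, proc-E, proc-C, proc-D. Walking it through:
  pool = (3, 0)
  run proc-G (needs (0, 0), free (3, 0)); after release of (1, 0) the pool is (4, 0)
  run proc-H (needs (4, 0), free (4, 0)); after release of (1, 1) the pool is (5, 1)
  run proc-E (needs (5, 0), free (5, 1)); after release of (2, 1) the pool is (7, 2)
  run proc-C (needs (7, 1), free (7, 2)); after release of (2, 0) the pool is (9, 2)
  run proc-D (needs (9, 1), free (9, 2)); after release of (0, 1) the pool is (9, 3)


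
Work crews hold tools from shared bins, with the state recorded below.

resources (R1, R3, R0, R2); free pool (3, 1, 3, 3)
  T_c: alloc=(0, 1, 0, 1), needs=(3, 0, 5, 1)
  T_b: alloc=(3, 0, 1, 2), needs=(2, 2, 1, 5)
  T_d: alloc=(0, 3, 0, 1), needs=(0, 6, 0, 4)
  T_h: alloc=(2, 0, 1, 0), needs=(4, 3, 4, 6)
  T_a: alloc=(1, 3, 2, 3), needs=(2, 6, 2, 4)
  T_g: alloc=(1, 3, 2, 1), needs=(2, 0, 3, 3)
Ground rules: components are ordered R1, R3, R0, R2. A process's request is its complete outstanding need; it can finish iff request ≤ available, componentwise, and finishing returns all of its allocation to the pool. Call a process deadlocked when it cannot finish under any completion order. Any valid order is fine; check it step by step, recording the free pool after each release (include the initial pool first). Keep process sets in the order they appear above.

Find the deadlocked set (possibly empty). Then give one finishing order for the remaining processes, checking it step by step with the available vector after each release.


Deadlocked: T_d and T_a.
Key observation: T_g, T_c, T_b, T_h can finish, but then (9, 5, 7, 7) is all there is, and the blocked group's R3 demands exceed it.
One completion order for the rest: T_g, T_c, T_b, T_h. Verifying each step:
  pool = (3, 1, 3, 3)
  T_g needs (2, 0, 3, 3) <= (3, 1, 3, 3) -> finishes; pool += (1, 3, 2, 1) = (4, 4, 5, 4)
  T_c needs (3, 0, 5, 1) <= (4, 4, 5, 4) -> finishes; pool += (0, 1, 0, 1) = (4, 5, 5, 5)
  T_b needs (2, 2, 1, 5) <= (4, 5, 5, 5) -> finishes; pool += (3, 0, 1, 2) = (7, 5, 6, 7)
  T_h needs (4, 3, 4, 6) <= (7, 5, 6, 7) -> finishes; pool += (2, 0, 1, 0) = (9, 5, 7, 7)
The stuck group stays short no matter what:
  blocked: T_d wants (0, 6, 0, 4), pool (9, 5, 7, 7) — not enough R3
  blocked: T_a wants (2, 6, 2, 4), pool (9, 5, 7, 7) — not enough R3


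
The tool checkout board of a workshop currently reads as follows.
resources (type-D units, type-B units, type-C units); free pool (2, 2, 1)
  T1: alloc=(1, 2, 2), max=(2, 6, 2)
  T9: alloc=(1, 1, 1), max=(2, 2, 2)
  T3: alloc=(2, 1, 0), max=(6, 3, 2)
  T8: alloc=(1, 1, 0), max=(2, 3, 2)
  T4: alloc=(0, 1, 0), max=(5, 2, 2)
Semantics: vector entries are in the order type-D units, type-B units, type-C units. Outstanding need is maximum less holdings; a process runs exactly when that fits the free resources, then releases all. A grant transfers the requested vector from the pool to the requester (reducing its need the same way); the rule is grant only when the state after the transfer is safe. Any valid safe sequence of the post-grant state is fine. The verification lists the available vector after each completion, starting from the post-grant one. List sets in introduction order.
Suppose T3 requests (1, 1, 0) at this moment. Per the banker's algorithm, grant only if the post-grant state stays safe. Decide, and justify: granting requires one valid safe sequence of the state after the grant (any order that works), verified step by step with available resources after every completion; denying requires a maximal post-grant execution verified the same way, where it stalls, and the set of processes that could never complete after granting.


GRANT: granting preserves safety; a valid post-grant sequence is T9, T8, T3, T4, T1.
Key observation: with (1, 1, 1) left after the transfer, T9 can run at once — the state stays safe.
Verifying the post-grant state step by step:
  pool = (1, 1, 1)
  T9 needs (1, 1, 1) <= (1, 1, 1) -> finishes; pool += (1, 1, 1) = (2, 2, 2)
  T8 needs (1, 2, 2) <= (2, 2, 2) -> finishes; pool += (1, 1, 0) = (3, 3, 2)
  T3 needs (3, 1, 2) <= (3, 3, 2) -> finishes; pool += (3, 2, 0) = (6, 5, 2)
  T4 needs (5, 1, 2) <= (6, 5, 2) -> finishes; pool += (0, 1, 0) = (6, 6, 2)
  T1 needs (1, 4, 0) <= (6, 6, 2) -> finishes; pool += (1, 2, 2) = (7, 8, 4)


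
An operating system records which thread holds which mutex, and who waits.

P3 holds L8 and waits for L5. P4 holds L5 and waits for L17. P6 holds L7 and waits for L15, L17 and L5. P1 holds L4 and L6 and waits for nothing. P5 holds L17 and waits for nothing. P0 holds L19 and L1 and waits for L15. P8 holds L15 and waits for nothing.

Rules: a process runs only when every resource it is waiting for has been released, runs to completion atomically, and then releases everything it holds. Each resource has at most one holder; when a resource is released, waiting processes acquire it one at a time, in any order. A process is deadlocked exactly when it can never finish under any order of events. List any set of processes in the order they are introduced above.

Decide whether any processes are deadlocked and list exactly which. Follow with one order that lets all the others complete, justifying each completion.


No process is deadlocked.
Key observation: no waiting chain loops back on itself — every chain ends at a process that waits on nothing, so everyone eventually runs.
A valid finishing order for the others: P5, P4, P1, P3, P8, P0, P6.
Verifying each step:
  run P5 (it waits on nothing); releases L17
  P4 waits on L17 — all released -> runs and releases L5
  run P1 (it waits on nothing); releases L4 and L6
  P3 waits on L5 — all released -> runs and releases L8
  run P8 (it waits on nothing); releases L15
  P0 waits on L15 — all released -> runs and releases L19 and L1
  P6 waits on L15, L17 and L5 — all released -> runs and releases L7


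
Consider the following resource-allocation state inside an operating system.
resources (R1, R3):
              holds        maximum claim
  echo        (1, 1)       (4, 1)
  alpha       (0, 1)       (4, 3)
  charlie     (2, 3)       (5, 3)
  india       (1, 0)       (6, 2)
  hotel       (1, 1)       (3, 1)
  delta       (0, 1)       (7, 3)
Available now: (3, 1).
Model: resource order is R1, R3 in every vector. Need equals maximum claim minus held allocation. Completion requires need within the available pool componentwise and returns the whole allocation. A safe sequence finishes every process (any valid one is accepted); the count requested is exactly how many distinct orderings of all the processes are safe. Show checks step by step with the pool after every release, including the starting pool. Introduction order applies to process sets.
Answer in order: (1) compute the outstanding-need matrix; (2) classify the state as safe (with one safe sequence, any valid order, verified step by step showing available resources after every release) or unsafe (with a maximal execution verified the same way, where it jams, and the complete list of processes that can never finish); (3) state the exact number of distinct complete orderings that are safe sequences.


(1) Need matrix, components ordered R1, R3:
  echo: (3, 0)
  alpha: (4, 2)
  charlie: (3, 0)
  india: (5, 2)
  hotel: (2, 0)
  delta: (7, 2)
(2) The state is SAFE; one workable sequence: echo, hotel, charlie, india, alpha, delta.
Key observation: the first exact fit in this order is echo — it needs (3, 0) with (3, 1) free, meeting a requested resource to the last unit.
Step-by-step check:
  pool = (3, 1)
  echo needs (3, 0) <= (3, 1) -> finishes; pool += (1, 1) = (4, 2)
  hotel needs (2, 0) <= (4, 2) -> finishes; pool += (1, 1) = (5, 3)
  charlie needs (3, 0) <= (5, 3) -> finishes; pool += (2, 3) = (7, 6)
  india needs (5, 2) <= (7, 6) -> finishes; pool += (1, 0) = (8, 6)
  alpha needs (4, 2) <= (8, 6) -> finishes; pool += (0, 1) = (8, 7)
  delta needs (7, 2) <= (8, 7) -> finishes; pool += (0, 1) = (8, 8)
(3) Exactly 130 of the possible complete orderings are safe sequences.


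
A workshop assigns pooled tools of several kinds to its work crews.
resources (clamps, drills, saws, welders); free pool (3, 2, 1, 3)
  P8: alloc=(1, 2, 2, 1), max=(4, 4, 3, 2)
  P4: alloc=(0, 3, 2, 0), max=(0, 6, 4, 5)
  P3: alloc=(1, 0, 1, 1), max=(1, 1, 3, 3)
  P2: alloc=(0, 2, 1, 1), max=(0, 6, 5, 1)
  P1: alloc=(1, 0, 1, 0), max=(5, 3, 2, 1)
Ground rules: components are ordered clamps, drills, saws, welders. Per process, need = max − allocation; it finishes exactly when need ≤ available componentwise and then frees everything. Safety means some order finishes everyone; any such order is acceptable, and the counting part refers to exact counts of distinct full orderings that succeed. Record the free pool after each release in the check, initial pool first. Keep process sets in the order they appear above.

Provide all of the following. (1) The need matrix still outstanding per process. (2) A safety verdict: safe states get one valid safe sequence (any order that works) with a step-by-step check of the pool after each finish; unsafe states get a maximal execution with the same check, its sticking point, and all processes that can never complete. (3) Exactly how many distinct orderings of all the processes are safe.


(1) Remaining need (order clamps, drills, saws, welders):
  P8: (3, 2, 1, 1)
  P4: (0, 3, 2, 5)
  P3: (0, 1, 2, 2)
  P2: (0, 4, 4, 0)
  P1: (4, 3, 1, 1)
(2) The state is SAFE; one workable sequence: P8, P1, P2, P3, P4.
Key observation: P8 marks the first exact bind of the order: its need (3, 2, 1, 1) fits the free (3, 2, 1, 3) with zero slack on a requested resource.
Walking it through:
  pool = (3, 2, 1, 3)
  P8: need (3, 2, 1, 1) fits (3, 2, 1, 3); releases (1, 2, 2, 1), pool now (4, 4, 3, 4)
  P1: need (4, 3, 1, 1) fits (4, 4, 3, 4); releases (1, 0, 1, 0), pool now (5, 4, 4, 4)
  P2: need (0, 4, 4, 0) fits (5, 4, 4, 4); releases (0, 2, 1, 1), pool now (5, 6, 5, 5)
  P3: need (0, 1, 2, 2) fits (5, 6, 5, 5); releases (1, 0, 1, 1), pool now (6, 6, 6, 6)
  P4: need (0, 3, 2, 5) fits (6, 6, 6, 6); releases (0, 3, 2, 0), pool now (6, 9, 8, 6)
(3) Precisely 10 of the possible complete orderings are safe sequences.


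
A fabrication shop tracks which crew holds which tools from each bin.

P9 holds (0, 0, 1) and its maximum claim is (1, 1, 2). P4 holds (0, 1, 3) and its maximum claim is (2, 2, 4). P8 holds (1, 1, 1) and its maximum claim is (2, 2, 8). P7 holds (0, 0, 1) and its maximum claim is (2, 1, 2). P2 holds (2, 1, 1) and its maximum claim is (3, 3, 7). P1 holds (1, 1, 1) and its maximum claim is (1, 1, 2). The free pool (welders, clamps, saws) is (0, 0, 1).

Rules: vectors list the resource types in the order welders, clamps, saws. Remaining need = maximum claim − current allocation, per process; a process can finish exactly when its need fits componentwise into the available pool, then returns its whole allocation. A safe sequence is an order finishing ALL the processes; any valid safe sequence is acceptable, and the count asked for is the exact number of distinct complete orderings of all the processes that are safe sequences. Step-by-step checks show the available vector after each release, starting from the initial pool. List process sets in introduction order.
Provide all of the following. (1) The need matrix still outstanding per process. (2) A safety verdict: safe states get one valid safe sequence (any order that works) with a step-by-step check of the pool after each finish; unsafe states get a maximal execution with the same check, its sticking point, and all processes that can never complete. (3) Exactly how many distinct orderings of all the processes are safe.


(1) Remaining need (order welders, clamps, saws):
  P9: (1, 1, 1)
  P4: (2, 1, 1)
  P8: (1, 1, 7)
  P7: (2, 1, 1)
  P2: (1, 2, 6)
  P1: (0, 0, 1)
(2) The state is UNSAFE.
Key observation: after P1, P9 the pool peaks at (1, 1, 3), and each blocked process is short somewhere: P4 on welders; P8 on saws; P7 on welders; P2 on clamps, saws.
A maximal execution: P1, P9 — then nothing else fits. Check, step by step:
  pool = (0, 0, 1)
  run P1 (needs (0, 0, 1), free (0, 0, 1)); after release of (1, 1, 1) the pool is (1, 1, 2)
  run P9 (needs (1, 1, 1), free (1, 1, 2)); after release of (0, 0, 1) the pool is (1, 1, 3)
  blocked: P4 wants (2, 1, 1), pool (1, 1, 3) — not enough welders
  blocked: P8 wants (1, 1, 7), pool (1, 1, 3) — not enough saws
  blocked: P7 wants (2, 1, 1), pool (1, 1, 3) — not enough welders
  blocked: P2 wants (1, 2, 6), pool (1, 1, 3) — not enough clamps and saws
Permanently blocked: P4, P8, P7 and P2.
(3) Precisely 0 of the possible complete orderings are safe sequences.


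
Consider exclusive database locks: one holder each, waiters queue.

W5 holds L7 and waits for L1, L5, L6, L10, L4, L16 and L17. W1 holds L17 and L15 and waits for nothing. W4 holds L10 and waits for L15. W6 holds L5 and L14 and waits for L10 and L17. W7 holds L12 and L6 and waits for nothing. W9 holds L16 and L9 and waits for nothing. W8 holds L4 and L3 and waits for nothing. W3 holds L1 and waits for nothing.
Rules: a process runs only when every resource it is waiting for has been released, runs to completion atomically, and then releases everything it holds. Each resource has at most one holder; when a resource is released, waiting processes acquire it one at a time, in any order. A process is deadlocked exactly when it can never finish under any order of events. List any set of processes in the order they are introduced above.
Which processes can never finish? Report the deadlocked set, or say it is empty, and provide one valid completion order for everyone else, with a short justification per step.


No process is deadlocked.
Key observation: every chain of waits terminates; starting from the processes that wait on nothing, all the rest unlock in turn.
A valid finishing order for the others: W7, W9, W8, W1, W3, W4, W6, W5.
Check, step by step:
  W7: no waits; runs immediately, freeing L12 and L6
  W9: no waits; runs immediately, freeing L16 and L9
  W8: no waits; runs immediately, freeing L4 and L3
  W1: no waits; runs immediately, freeing L17 and L15
  W3: no waits; runs immediately, freeing L1
  run W4 (all its waits — L15 — are resolved); releases L10
  run W6 (all its waits — L10 and L17 — are resolved); releases L5 and L14
  run W5 (all its waits — L1, L5, L6, L10, L4, L16 and L17 — are resolved); releases L7


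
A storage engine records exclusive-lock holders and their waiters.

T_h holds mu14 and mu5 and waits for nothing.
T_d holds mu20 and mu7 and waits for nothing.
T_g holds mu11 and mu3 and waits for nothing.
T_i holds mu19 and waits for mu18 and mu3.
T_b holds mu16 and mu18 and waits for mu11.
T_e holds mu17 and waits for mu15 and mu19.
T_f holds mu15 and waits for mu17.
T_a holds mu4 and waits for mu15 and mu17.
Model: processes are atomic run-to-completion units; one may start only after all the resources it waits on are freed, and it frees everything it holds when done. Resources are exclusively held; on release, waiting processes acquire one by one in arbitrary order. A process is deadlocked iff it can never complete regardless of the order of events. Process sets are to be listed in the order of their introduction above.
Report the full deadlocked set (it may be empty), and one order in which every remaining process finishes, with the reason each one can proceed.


Deadlocked set: T_e, T_f and T_a.
Key observation: the loop T_e -> T_f -> T_e blocks itself forever; T_a waits into the deadlock from upstream.
The rest can finish in the order T_g, T_b, T_h, T_i, T_d.
Walking it through:
  T_g waits on nothing -> runs at once and releases mu11 and mu3
  T_b waits on mu11 — all released -> runs and releases mu16 and mu18
  T_h waits on nothing -> runs at once and releases mu14 and mu5
  T_i waits on mu18 and mu3 — all released -> runs and releases mu19
  T_d waits on nothing -> runs at once and releases mu20 and mu7


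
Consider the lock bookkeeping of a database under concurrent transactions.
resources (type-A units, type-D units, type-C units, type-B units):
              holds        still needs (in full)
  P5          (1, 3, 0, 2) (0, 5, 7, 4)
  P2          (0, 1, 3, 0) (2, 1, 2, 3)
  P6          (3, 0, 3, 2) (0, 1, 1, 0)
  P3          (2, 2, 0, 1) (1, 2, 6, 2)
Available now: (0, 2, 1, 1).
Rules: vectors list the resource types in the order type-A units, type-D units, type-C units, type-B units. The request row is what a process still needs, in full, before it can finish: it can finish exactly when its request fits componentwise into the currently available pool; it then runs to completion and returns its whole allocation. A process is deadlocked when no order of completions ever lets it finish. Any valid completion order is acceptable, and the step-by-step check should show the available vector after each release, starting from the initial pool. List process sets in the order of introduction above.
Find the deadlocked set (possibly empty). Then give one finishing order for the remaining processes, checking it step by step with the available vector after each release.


Nothing here is deadlocked.
Key observation: P6 can run right away; the returned allocation unlocks the remaining processes in turn.
The rest can finish in the order P6, P2, P3, P5. Walking it through:
  pool = (0, 2, 1, 1)
  P6 needs (0, 1, 1, 0) <= (0, 2, 1, 1) -> finishes; pool += (3, 0, 3, 2) = (3, 2, 4, 3)
  P2 needs (2, 1, 2, 3) <= (3, 2, 4, 3) -> finishes; pool += (0, 1, 3, 0) = (3, 3, 7, 3)
  P3 needs (1, 2, 6, 2) <= (3, 3, 7, 3) -> finishes; pool += (2, 2, 0, 1) = (5, 5, 7, 4)
  P5 needs (0, 5, 7, 4) <= (5, 5, 7, 4) -> finishes; pool += (1, 3, 0, 2) = (6, 8, 7, 6)


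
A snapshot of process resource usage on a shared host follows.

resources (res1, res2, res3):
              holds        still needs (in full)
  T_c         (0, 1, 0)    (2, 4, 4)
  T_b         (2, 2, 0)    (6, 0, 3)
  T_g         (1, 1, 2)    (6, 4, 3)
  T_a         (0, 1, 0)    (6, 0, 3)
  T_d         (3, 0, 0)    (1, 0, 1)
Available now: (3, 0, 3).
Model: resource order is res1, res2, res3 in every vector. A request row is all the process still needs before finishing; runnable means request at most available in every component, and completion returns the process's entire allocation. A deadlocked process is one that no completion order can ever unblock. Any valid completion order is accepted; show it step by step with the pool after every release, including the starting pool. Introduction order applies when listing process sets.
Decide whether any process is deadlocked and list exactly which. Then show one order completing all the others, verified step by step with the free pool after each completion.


The deadlocked set is T_c and T_g.
Key observation: once T_d, T_a, T_b finish, the pool peaks at (8, 3, 3) — and every remaining process still needs more res2 than that.
One completion order for the rest: T_d, T_a, T_b. Step-by-step check:
  pool = (3, 0, 3)
  run T_d (needs (1, 0, 1), free (3, 0, 3)); after release of (3, 0, 0) the pool is (6, 0, 3)
  run T_a (needs (6, 0, 3), free (6, 0, 3)); after release of (0, 1, 0) the pool is (6, 1, 3)
  run T_b (needs (6, 0, 3), free (6, 1, 3)); after release of (2, 2, 0) the pool is (8, 3, 3)
The stuck group stays short no matter what:
  T_c still needs (2, 4, 4) but only (8, 3, 3) is free — short on res2 and res3
  T_g still needs (6, 4, 3) but only (8, 3, 3) is free — short on res2


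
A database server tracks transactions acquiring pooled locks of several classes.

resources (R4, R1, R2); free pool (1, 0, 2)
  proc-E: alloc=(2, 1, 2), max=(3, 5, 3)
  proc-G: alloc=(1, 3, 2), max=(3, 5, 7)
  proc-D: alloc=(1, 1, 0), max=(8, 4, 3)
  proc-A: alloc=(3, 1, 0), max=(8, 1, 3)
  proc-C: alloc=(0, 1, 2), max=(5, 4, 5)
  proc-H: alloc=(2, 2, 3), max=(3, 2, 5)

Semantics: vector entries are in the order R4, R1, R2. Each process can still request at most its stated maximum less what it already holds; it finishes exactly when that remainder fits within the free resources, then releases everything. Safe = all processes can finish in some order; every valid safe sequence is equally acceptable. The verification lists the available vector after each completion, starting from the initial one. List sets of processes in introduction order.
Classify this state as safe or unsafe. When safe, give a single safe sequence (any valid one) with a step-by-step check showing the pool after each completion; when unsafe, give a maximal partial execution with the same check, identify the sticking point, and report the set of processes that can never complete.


SAFE — a valid safe sequence is proc-H, proc-G, proc-E, proc-C, proc-A, proc-D.
Key observation: reading the order forward, proc-H is the first process whose need (1, 0, 2) meets the free pool (1, 0, 2) exactly on a resource it requests.
Check, step by step:
  pool = (1, 0, 2)
  proc-H needs (1, 0, 2) <= (1, 0, 2) -> finishes; pool += (2, 2, 3) = (3, 2, 5)
  proc-G needs (2, 2, 5) <= (3, 2, 5) -> finishes; pool += (1, 3, 2) = (4, 5, 7)
  proc-E needs (1, 4, 1) <= (4, 5, 7) -> finishes; pool += (2, 1, 2) = (6, 6, 9)
  proc-C needs (5, 3, 3) <= (6, 6, 9) -> finishes; pool += (0, 1, 2) = (6, 7, 11)
  proc-A needs (5, 0, 3) <= (6, 7, 11) -> finishes; pool += (3, 1, 0) = (9, 8, 11)
  proc-D needs (7, 3, 3) <= (9, 8, 11) -> finishes; pool += (1, 1, 0) = (10, 9, 11)


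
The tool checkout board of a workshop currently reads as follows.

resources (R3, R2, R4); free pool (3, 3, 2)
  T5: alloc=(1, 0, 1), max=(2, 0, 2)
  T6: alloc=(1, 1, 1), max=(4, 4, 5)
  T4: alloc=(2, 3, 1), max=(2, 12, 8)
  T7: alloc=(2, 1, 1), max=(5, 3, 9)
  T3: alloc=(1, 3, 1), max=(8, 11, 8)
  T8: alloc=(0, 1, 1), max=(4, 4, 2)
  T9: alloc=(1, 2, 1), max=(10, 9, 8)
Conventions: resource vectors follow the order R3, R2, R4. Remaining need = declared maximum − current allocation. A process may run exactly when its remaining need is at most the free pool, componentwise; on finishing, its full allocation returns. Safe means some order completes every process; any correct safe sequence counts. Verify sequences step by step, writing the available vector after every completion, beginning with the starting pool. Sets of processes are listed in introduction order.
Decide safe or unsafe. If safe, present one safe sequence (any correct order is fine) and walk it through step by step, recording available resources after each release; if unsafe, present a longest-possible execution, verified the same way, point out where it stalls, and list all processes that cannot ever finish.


UNSAFE — no complete ordering exists.
Key observation: even finishing T5, T8, T6 leaves just (5, 5, 5) free — too little R4 for any of the remaining processes.
A maximal execution: T5, T8, T6 — then nothing else fits. Walking it through:
  pool = (3, 3, 2)
  T5: need (1, 0, 1) fits (3, 3, 2); releases (1, 0, 1), pool now (4, 3, 3)
  T8: need (4, 3, 1) fits (4, 3, 3); releases (0, 1, 1), pool now (4, 4, 4)
  T6: need (3, 3, 4) fits (4, 4, 4); releases (1, 1, 1), pool now (5, 5, 5)
  T4 cannot run: need (0, 9, 7) vs free (5, 5, 5) (insufficient R2 and R4)
  T7 cannot run: need (3, 2, 8) vs free (5, 5, 5) (insufficient R4)
  T3 cannot run: need (7, 8, 7) vs free (5, 5, 5) (insufficient R3, R2 and R4)
  T9 cannot run: need (9, 7, 7) vs free (5, 5, 5) (insufficient R3, R2 and R4)
Never able to finish: T4, T7, T3 and T9.


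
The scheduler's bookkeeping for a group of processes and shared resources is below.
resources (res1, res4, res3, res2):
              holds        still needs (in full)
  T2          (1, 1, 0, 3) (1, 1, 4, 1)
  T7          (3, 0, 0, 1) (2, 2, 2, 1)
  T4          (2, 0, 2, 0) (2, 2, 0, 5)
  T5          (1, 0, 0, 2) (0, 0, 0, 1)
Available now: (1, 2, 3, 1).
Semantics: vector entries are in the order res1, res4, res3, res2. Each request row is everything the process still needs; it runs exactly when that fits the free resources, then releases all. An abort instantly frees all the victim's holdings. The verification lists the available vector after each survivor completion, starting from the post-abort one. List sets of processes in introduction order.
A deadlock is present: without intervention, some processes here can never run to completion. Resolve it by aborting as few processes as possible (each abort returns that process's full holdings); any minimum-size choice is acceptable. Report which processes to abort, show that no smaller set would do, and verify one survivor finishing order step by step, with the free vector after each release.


The answer: abort T2.
Key observation: T4 was stuck for good until T2 gave back (1, 1, 0, 3); in the order shown it finishes at step 2.
No smaller set exists: with zero aborts the deadlock remains.
Survivors finish in the order: T5, T4, T7. Check, step by step (pool after the aborts first):
  pool = (2, 3, 3, 4)
  T5: need (0, 0, 0, 1) fits (2, 3, 3, 4); releases (1, 0, 0, 2), pool now (3, 3, 3, 6)
  T4: need (2, 2, 0, 5) fits (3, 3, 3, 6); releases (2, 0, 2, 0), pool now (5, 3, 5, 6)
  T7: need (2, 2, 2, 1) fits (5, 3, 5, 6); releases (3, 0, 0, 1), pool now (8, 3, 5, 7)


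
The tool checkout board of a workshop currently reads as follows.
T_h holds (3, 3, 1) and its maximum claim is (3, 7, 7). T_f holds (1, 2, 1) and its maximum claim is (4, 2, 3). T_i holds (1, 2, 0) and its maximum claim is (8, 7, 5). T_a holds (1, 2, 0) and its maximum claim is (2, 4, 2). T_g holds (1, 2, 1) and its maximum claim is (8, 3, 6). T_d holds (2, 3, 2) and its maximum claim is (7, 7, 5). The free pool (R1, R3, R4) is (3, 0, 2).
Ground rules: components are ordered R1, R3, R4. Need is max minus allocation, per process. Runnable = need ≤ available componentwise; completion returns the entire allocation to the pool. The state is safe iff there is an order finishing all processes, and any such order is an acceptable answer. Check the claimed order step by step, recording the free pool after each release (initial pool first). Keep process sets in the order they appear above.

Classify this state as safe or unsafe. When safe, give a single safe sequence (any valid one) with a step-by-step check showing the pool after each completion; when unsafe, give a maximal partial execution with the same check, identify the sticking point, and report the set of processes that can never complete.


SAFE, for example via the order T_f, T_a, T_d, T_i, T_g, T_h.
Key observation: T_f is the earliest step where a requested resource binds exactly: need (3, 0, 2), pool (3, 0, 2) at its turn.
Check, step by step:
  pool = (3, 0, 2)
  T_f: need (3, 0, 2) fits (3, 0, 2); releases (1, 2, 1), pool now (4, 2, 3)
  T_a: need (1, 2, 2) fits (4, 2, 3); releases (1, 2, 0), pool now (5, 4, 3)
  T_d: need (5, 4, 3) fits (5, 4, 3); releases (2, 3, 2), pool now (7, 7, 5)
  T_i: need (7, 5, 5) fits (7, 7, 5); releases (1, 2, 0), pool now (8, 9, 5)
  T_g: need (7, 1, 5) fits (8, 9, 5); releases (1, 2, 1), pool now (9, 11, 6)
  T_h: need (0, 4, 6) fits (9, 11, 6); releases (3, 3, 1), pool now (12, 14, 7)


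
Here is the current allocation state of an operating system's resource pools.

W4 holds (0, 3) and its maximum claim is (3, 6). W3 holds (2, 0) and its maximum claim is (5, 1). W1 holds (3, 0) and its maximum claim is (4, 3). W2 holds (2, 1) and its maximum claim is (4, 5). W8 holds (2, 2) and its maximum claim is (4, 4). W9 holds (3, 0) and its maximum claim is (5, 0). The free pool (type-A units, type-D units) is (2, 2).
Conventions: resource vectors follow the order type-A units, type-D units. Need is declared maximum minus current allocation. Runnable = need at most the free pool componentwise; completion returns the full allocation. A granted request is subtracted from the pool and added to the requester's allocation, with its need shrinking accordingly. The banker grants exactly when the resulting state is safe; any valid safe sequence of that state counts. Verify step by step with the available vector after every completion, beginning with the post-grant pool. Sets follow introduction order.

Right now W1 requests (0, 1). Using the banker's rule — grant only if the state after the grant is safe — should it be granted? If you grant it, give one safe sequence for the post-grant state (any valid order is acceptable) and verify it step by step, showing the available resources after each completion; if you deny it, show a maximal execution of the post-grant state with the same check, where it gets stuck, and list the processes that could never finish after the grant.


DENY. Granting would leave the state unsafe.
Key observation: W9, W3 can finish, but then (7, 1) is all there is, and the blocked group's type-D units demands exceed it.
Pretend the grant happened; the run W9, W3 goes as far as possible. Verifying each step:
  pool = (2, 1)
  W9 needs (2, 0) <= (2, 1) -> finishes; pool += (3, 0) = (5, 1)
  W3 needs (3, 1) <= (5, 1) -> finishes; pool += (2, 0) = (7, 1)
  W4 still needs (3, 3) but only (7, 1) is free — short on type-D units
  W1 still needs (1, 2) but only (7, 1) is free — short on type-D units
  W2 still needs (2, 4) but only (7, 1) is free — short on type-D units
  W8 still needs (2, 2) but only (7, 1) is free — short on type-D units
Post-grant, the permanently blocked set is W4, W1, W2 and W8.
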